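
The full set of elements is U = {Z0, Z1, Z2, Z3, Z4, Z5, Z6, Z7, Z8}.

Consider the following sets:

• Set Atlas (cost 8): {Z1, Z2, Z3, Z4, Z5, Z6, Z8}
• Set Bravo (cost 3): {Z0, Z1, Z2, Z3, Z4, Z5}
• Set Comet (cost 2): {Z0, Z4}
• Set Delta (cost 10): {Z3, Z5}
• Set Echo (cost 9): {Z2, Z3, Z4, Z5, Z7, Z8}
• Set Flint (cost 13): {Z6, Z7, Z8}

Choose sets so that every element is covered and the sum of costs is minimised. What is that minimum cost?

Bravo, Flint together cover every element (Bravo ∪ Flint = {Z0, Z1, Z2, Z3, Z4, Z5, Z6, Z7, Z8}); total cost 3 + 13 = 16.
The greedy pick Bravo, Atlas, Echo costs 20; no covering selection beats 16.

16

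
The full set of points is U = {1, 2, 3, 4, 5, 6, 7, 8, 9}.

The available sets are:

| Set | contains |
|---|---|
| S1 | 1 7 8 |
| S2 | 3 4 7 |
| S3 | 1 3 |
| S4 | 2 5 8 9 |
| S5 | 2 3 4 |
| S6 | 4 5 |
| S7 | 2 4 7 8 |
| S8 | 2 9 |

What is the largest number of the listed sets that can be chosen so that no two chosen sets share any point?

S3, S6, S8 are pairwise disjoint (S3={1,3}; S6={4,5}; S8={2,9}).
Every remaining set overlaps one of these, and no 4 of the listed sets are pairwise disjoint, so 3 is the maximum.

3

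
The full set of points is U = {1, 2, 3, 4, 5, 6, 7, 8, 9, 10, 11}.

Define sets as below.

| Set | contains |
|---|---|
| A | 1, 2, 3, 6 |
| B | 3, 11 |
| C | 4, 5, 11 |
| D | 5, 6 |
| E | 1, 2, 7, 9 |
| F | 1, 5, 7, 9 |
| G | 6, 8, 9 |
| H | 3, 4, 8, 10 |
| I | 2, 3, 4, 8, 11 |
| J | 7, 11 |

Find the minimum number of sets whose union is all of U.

4

F and G and H and I together: F ∪ G ∪ H ∪ I = {1, 2, 3, 4, 5, 6, 7, 8, 9, 10, 11} — every point is covered.
No 3 of the 10 sets cover everything (all 120 combinations miss at least one point), so 4 is optimal.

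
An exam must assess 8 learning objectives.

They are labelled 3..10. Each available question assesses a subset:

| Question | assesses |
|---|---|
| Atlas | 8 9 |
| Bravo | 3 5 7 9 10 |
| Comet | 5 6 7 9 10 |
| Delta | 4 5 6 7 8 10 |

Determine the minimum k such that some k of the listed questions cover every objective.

Bravo and Delta together: Bravo ∪ Delta = {3, 4, 5, 6, 7, 8, 9, 10} — every objective is covered.
No single question has all 8 objectives (the largest, Delta, has 6), so 2 is optimal.

2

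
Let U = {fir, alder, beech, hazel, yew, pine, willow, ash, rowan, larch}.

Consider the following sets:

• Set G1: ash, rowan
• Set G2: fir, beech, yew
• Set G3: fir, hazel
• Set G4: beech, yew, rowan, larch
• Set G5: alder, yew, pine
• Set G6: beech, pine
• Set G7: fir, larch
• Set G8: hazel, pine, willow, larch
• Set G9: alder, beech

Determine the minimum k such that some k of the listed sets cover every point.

4

Take {G1, G2, G5, G8}. Their union is {fir, alder, beech, hazel, yew, pine, willow, ash, rowan, larch}, which is all 10 points.
No 3 of the 9 sets cover everything (all 84 combinations miss at least one point), so 4 is optimal.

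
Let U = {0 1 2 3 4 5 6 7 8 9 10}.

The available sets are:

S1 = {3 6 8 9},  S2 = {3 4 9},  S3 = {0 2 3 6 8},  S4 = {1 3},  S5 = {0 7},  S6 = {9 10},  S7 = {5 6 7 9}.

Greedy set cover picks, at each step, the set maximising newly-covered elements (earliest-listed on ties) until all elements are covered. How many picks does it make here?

5

Greedy: pick S3 (covers 5 new) → pick S7 (covers 3 new) → pick S2 (covers 1 new) → pick S4 (covers 1 new) → pick S6 (covers 1 new). Total picks: 5.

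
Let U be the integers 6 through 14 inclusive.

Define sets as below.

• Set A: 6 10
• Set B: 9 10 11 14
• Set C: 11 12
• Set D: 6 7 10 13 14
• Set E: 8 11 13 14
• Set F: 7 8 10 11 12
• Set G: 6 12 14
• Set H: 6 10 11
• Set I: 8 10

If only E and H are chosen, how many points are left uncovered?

Union of E, H = {6, 8, 10, 11, 13, 14}.
Not covered: 7, 9, 12 — 3 points.

3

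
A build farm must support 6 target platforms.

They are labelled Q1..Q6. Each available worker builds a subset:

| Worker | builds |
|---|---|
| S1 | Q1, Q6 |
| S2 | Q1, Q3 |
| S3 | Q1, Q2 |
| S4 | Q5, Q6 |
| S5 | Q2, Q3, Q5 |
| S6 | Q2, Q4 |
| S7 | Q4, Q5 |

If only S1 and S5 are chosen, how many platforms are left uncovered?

Union of S1, S5 = {Q1, Q2, Q3, Q5, Q6}.
Not covered: Q4 — 1 platform.

1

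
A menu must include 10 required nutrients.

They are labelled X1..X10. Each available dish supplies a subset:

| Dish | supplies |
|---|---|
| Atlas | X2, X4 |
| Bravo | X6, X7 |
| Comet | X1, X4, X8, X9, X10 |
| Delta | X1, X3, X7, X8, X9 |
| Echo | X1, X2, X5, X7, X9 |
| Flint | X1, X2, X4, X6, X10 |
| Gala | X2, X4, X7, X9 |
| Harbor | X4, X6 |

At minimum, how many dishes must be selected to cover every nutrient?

3

Delta and Echo and Flint together: Delta ∪ Echo ∪ Flint = {X1, X2, X3, X4, X5, X6, X7, X8, X9, X10} — every nutrient is covered.
Only Delta contains X3, so Delta is forced; the remaining 5 nutrients need at least 2 more dishes (each remaining dish adds at most 4) — so at least 3 dishes are needed, and 3 is optimal.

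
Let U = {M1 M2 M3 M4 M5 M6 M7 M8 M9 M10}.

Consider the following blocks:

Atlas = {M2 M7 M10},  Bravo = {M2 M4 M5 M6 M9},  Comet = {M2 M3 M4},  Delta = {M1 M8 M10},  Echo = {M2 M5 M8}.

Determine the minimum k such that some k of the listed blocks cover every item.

4

Take {Atlas, Bravo, Comet, Delta}. Their union is {M1, M2, M3, M4, M5, M6, M7, M8, M9, M10}, which is all 10 items.
Only Comet contains M3, so Comet is forced; the remaining 7 items need at least 3 more blocks (each remaining block adds at most 3) — so at least 4 blocks are needed, and 4 is optimal.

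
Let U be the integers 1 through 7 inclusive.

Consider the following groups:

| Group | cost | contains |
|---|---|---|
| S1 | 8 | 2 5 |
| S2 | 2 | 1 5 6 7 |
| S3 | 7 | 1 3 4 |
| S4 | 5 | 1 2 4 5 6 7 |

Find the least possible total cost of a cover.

12

S3, S4 together cover every item (S3 ∪ S4 = {1, 2, 3, 4, 5, 6, 7}); total cost 7 + 5 = 12.
The greedy pick S2, S4, S3 costs 14; no covering selection beats 12.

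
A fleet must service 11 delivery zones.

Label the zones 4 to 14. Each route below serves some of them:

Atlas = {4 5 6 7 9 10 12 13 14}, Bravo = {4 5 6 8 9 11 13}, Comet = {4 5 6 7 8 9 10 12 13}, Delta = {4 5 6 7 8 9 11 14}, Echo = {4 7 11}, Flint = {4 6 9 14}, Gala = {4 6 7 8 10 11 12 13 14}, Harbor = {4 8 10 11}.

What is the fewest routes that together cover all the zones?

Take {Bravo, Gala}. Their union is {4, 5, 6, 7, 8, 9, 10, 11, 12, 13, 14}, which is all 11 zones.
No single route has all 11 zones (the largest, Atlas, has 9), so 2 is optimal.

2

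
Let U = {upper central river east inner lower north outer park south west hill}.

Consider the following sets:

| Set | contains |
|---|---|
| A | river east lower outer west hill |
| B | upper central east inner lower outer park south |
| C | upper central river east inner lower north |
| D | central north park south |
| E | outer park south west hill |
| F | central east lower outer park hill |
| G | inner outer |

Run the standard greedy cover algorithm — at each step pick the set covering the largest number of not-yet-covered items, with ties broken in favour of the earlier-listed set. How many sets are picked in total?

Greedy: pick B (covers 8 new) → pick A (covers 3 new) → pick C (covers 1 new). Total picks: 3.
(The true minimum cover uses only 2 sets, so greedy is not optimal here.)

3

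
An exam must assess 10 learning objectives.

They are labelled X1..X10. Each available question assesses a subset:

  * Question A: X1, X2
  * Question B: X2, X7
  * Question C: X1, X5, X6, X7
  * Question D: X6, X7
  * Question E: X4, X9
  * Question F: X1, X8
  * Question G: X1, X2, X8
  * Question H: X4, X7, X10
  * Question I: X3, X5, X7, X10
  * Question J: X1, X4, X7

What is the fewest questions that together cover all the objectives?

4

C and E and G and I together: C ∪ E ∪ G ∪ I = {X1, X2, X3, X4, X5, X6, X7, X8, X9, X10} — every objective is covered.
No 3 of the 10 questions cover everything (all 120 combinations miss at least one objective), so 4 is optimal.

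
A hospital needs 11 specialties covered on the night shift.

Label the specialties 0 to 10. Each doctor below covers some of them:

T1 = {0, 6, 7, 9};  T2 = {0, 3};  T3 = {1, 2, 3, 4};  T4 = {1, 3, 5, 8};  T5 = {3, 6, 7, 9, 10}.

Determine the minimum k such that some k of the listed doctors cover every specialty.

4

T2 and T3 and T4 and T5 together: T2 ∪ T3 ∪ T4 ∪ T5 = {0, 1, 2, 3, 4, 5, 6, 7, 8, 9, 10} — every specialty is covered.
No 3 of the 5 doctors cover everything (all 10 combinations miss at least one specialty), so 4 is optimal.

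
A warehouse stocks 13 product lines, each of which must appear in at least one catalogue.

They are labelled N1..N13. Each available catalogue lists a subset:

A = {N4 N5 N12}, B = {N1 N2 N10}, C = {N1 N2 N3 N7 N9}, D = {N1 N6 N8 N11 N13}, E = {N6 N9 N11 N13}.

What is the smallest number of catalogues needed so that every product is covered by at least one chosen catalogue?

Take {A, B, C, D}. Their union is {N1, N2, N3, N4, N5, N6, N7, N8, N9, N10, N11, N12, N13}, which is all 13 products.
Only B contains N10, so B is forced; the remaining 10 products need at least 3 more catalogues (each remaining catalogue adds at most 4) — so at least 4 catalogues are needed, and 4 is optimal.

4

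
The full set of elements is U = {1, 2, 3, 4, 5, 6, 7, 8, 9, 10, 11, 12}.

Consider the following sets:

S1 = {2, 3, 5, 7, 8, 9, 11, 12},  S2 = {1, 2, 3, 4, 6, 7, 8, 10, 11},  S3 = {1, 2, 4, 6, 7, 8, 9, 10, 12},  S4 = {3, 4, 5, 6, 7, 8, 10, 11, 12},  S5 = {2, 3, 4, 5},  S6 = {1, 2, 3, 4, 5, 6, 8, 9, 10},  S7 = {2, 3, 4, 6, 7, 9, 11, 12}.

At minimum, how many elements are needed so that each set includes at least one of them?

H = {2, 4} meets every set (each contains at least one member of H), and |H| = 2.
No single element lies in every set, so at least 2 are needed and 2 is optimal.

2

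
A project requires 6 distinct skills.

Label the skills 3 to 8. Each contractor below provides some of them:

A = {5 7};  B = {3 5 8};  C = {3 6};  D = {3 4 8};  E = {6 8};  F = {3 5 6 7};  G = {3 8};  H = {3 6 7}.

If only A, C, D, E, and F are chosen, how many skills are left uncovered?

0

Union of A, C, D, E, F = {3, 4, 5, 6, 7, 8} — that's every skill, so 0 are uncovered.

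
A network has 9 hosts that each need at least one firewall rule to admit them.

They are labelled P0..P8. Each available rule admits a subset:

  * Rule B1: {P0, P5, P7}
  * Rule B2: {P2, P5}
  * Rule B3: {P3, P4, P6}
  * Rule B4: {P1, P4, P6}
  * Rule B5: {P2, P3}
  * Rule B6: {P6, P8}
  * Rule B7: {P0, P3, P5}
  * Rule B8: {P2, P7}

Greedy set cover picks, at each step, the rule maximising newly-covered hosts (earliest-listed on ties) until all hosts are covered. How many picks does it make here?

Greedy: pick B1 (covers 3 new) → pick B3 (covers 3 new) → pick B2 (covers 1 new) → pick B4 (covers 1 new) → pick B6 (covers 1 new). Total picks: 5.
(The true minimum cover uses only 4 rules, so greedy is not optimal here.)

5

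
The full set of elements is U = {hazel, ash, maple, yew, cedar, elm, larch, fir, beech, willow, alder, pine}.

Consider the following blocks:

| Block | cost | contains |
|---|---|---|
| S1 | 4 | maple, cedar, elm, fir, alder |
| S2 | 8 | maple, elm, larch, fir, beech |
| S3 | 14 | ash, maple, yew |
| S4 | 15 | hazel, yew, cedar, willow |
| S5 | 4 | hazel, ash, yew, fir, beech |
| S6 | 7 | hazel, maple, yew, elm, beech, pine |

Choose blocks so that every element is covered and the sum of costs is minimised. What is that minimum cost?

38

S1, S2, S4, S5, S6 together cover every element (S1 ∪ S2 ∪ S4 ∪ S5 ∪ S6 = {hazel, ash, maple, yew, cedar, elm, larch, fir, beech, willow, alder, pine}); total cost 4 + 8 + 15 + 4 + 7 = 38.
No covering selection has total cost below 38.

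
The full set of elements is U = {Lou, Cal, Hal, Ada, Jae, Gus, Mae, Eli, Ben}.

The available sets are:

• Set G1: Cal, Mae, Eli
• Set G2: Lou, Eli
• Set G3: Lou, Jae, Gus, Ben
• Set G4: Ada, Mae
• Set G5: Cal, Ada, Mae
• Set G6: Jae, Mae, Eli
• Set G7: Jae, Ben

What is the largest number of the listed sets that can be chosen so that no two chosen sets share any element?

3

G2, G5, G7 are pairwise disjoint (G2={Lou,Eli}; G5={Cal,Ada,Mae}; G7={Jae,Ben}).
Every remaining set overlaps one of these, and no 4 of the listed sets are pairwise disjoint, so 3 is the maximum.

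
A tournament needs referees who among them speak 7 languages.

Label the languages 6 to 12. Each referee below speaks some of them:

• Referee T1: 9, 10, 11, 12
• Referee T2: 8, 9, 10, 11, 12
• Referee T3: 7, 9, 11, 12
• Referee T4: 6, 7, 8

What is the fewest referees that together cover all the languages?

2

Take {T2, T4}. Their union is {6, 7, 8, 9, 10, 11, 12}, which is all 7 languages.
No single referee has all 7 languages (the largest, T2, has 5), so 2 is optimal.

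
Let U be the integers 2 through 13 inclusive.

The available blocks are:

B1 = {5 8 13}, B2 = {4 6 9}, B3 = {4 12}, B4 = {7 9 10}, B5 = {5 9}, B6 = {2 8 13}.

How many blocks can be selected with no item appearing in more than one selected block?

B1, B3, B4 are pairwise disjoint (B1={5,8,13}; B3={4,12}; B4={7,9,10}).
Every remaining block overlaps one of these, and no 4 of the listed blocks are pairwise disjoint, so 3 is the maximum.

3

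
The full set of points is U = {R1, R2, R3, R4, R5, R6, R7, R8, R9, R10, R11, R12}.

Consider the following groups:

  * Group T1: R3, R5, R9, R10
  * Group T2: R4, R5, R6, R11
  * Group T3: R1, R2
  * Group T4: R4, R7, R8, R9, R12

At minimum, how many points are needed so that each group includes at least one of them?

3

Take H = {R1, R4, R5}. Each listed group contains at least one of these, so H is a hitting set of size 3.
No choice of 2 points meets every group, so 3 is the minimum.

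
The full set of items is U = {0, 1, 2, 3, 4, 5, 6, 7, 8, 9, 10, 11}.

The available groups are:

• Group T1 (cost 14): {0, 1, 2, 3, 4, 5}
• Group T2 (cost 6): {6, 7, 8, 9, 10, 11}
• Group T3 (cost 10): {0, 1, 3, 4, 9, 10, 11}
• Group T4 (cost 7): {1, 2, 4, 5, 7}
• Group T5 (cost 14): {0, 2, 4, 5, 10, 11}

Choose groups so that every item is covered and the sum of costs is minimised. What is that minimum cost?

T1, T2 together cover every item (T1 ∪ T2 = {0, 1, 2, 3, 4, 5, 6, 7, 8, 9, 10, 11}); total cost 14 + 6 = 20.
The greedy pick T2, T4, T3 costs 23; no covering selection beats 20.

20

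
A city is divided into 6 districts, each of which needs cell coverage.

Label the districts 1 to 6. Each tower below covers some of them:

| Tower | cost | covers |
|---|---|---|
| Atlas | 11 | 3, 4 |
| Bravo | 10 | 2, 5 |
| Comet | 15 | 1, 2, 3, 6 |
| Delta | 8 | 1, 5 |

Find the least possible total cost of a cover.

Atlas, Comet, Delta together cover every district (Atlas ∪ Comet ∪ Delta = {1, 2, 3, 4, 5, 6}); total cost 11 + 15 + 8 = 34.
No covering selection has total cost below 34.

34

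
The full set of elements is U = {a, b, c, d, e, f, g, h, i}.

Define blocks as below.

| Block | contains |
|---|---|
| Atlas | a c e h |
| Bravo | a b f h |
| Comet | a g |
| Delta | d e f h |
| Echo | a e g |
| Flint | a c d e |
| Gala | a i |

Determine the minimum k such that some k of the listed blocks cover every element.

Take {Bravo, Comet, Flint, Gala}. Their union is {a, b, c, d, e, f, g, h, i}, which is all 9 elements.
No 3 of the 7 blocks cover everything (all 35 combinations miss at least one element), so 4 is optimal.

4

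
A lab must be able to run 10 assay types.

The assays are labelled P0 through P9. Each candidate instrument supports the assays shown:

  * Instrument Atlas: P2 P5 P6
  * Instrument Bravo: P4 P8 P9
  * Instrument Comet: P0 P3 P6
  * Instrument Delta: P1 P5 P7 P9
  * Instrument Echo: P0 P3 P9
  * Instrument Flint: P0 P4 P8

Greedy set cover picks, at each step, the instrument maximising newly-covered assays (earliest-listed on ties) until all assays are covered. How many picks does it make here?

Greedy: pick Delta (covers 4 new) → pick Comet (covers 3 new) → pick Bravo (covers 2 new) → pick Atlas (covers 1 new). Total picks: 4.

4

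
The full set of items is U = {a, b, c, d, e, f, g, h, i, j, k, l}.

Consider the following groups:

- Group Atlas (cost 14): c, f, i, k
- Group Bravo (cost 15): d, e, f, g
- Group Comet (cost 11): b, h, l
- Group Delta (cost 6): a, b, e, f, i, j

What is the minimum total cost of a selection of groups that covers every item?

46

Atlas, Bravo, Comet, Delta together cover every item (Atlas ∪ Bravo ∪ Comet ∪ Delta = {a, b, c, d, e, f, g, h, i, j, k, l}); total cost 14 + 15 + 11 + 6 = 46.
No covering selection has total cost below 46.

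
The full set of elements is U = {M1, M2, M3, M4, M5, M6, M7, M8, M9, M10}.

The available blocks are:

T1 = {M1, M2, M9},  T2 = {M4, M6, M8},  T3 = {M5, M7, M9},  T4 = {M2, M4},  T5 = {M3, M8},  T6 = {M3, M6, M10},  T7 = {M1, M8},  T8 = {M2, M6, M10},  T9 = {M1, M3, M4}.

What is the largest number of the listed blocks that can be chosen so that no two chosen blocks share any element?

T3, T4, T6, T7 are pairwise disjoint (T3={M5,M7,M9}; T4={M2,M4}; T6={M3,M6,M10}; T7={M1,M8}).
Every remaining block overlaps one of these, and no 5 of the listed blocks are pairwise disjoint, so 4 is the maximum.

4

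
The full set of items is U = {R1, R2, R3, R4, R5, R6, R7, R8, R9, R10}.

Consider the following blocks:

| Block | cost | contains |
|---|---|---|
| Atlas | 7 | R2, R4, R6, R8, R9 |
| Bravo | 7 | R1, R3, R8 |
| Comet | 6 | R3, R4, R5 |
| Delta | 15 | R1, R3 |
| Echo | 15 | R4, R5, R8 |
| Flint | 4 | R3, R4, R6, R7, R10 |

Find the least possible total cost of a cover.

24

Atlas, Bravo, Comet, Flint together cover every item (Atlas ∪ Bravo ∪ Comet ∪ Flint = {R1, R2, R3, R4, R5, R6, R7, R8, R9, R10}); total cost 7 + 7 + 6 + 4 = 24.
No covering selection has total cost below 24.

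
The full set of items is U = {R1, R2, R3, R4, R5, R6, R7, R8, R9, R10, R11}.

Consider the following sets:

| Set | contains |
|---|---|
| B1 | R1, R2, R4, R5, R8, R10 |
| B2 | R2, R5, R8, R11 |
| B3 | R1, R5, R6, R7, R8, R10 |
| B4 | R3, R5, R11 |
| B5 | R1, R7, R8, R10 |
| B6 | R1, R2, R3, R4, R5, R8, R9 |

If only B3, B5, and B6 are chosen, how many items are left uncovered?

Union of B3, B5, B6 = {R1, R2, R3, R4, R5, R6, R7, R8, R9, R10}.
Not covered: R11 — 1 item.

1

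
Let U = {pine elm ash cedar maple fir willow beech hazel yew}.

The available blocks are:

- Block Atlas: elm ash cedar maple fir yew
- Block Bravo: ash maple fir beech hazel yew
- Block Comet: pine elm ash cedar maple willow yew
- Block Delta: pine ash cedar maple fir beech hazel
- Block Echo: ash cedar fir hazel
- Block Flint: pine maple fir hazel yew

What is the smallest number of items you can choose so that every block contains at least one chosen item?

2

H = {ash, maple} meets every block (each contains at least one member of H), and |H| = 2.
No single item lies in every block, so at least 2 are needed and 2 is optimal.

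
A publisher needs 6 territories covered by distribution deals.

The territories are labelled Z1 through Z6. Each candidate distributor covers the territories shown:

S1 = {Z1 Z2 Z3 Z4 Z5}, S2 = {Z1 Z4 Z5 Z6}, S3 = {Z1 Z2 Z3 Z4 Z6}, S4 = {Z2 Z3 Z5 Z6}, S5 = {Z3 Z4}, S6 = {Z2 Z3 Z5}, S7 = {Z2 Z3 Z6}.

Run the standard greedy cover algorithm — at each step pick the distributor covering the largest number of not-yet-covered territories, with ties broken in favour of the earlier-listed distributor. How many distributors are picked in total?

2

Greedy: pick S1 (covers 5 new) → pick S2 (covers 1 new). Total picks: 2.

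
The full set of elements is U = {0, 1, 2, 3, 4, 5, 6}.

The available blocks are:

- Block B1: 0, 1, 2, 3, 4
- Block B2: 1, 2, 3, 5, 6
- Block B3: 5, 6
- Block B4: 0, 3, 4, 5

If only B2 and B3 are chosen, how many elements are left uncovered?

2

Union of B2, B3 = {1, 2, 3, 5, 6}.
Not covered: 0, 4 — 2 elements.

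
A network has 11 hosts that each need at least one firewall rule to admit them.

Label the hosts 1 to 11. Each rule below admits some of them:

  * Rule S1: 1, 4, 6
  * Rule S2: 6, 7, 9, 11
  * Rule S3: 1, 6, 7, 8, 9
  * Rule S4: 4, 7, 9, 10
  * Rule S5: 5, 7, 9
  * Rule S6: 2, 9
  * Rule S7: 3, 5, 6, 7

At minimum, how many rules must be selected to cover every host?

5

Take {S2, S3, S4, S6, S7}. Their union is {1, 2, 3, 4, 5, 6, 7, 8, 9, 10, 11}, which is all 11 hosts.
Only S2 contains 11, so S2 is forced; the remaining 7 hosts need at least 4 more rules (each remaining rule adds at most 2) — so at least 5 rules are needed, and 5 is optimal.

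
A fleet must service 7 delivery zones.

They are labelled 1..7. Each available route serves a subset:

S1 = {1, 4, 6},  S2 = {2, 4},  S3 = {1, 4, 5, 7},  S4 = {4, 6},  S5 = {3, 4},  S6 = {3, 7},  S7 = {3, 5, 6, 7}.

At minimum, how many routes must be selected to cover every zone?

3

S2 and S3 and S7 together: S2 ∪ S3 ∪ S7 = {1, 2, 3, 4, 5, 6, 7} — every zone is covered.
Only S2 contains 2, so S2 is forced; the remaining 5 zones need at least 2 more routes (each remaining route adds at most 4) — so at least 3 routes are needed, and 3 is optimal.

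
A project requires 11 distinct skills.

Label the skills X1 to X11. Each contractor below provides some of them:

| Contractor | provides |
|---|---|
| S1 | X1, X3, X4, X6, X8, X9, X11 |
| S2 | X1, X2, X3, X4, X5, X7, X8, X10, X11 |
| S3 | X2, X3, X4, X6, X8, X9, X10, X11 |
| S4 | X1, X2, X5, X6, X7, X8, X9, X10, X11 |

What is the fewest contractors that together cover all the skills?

Take {S2, S4}. Their union is {X1, X2, X3, X4, X5, X6, X7, X8, X9, X10, X11}, which is all 11 skills.
No single contractor has all 11 skills (the largest, S2, has 9), so 2 is optimal.

2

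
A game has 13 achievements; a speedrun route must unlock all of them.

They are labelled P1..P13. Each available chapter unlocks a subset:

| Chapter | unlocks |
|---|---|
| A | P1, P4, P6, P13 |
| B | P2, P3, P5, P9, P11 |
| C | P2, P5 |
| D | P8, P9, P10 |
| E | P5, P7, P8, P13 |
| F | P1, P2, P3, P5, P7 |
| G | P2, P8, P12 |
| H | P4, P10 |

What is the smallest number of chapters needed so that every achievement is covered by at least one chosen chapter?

Take {A, B, D, E, G}. Their union is {P1, P2, P3, P4, P5, P6, P7, P8, P9, P10, P11, P12, P13}, which is all 13 achievements.
No 4 of the 8 chapters cover everything (all 70 combinations miss at least one achievement), so 5 is optimal.

5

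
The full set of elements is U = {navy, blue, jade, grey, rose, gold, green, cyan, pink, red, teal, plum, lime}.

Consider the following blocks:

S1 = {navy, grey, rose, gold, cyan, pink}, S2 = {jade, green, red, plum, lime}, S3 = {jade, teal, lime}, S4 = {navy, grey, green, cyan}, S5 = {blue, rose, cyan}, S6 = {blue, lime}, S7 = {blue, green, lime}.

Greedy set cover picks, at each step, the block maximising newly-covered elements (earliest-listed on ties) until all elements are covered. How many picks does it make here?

4

Greedy: pick S1 (covers 6 new) → pick S2 (covers 5 new) → pick S3 (covers 1 new) → pick S5 (covers 1 new). Total picks: 4.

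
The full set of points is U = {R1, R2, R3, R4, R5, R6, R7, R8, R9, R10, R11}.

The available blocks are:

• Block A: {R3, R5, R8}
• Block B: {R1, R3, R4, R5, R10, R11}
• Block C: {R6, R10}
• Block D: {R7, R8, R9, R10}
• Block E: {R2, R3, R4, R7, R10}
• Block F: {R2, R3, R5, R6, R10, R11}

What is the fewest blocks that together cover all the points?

B, D, and F cover everything between them: the union {R1, R2, R3, R4, R5, R6, R7, R8, R9, R10, R11} is all of U.
Only B contains R1, so B is forced; the remaining 5 points need at least 2 more blocks (each remaining block adds at most 3) — so at least 3 blocks are needed, and 3 is optimal.

3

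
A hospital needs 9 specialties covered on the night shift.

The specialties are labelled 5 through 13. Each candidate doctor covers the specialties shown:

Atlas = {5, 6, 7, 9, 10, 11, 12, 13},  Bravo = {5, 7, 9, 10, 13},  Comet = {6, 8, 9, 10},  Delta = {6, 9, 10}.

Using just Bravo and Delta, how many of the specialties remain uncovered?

Union of Bravo, Delta = {5, 6, 7, 9, 10, 13}.
Not covered: 8, 11, 12 — 3 specialties.

3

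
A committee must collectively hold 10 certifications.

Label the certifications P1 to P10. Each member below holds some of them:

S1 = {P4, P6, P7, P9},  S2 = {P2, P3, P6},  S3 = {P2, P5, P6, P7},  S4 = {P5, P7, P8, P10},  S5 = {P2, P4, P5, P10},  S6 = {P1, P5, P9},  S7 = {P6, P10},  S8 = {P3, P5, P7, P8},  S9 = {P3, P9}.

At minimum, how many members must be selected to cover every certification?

S3 and S5 and S6 and S8 together: S3 ∪ S5 ∪ S6 ∪ S8 = {P1, P2, P3, P4, P5, P6, P7, P8, P9, P10} — every certification is covered.
Only S6 contains P1, so S6 is forced; the remaining 7 certifications need at least 3 more members (each remaining member adds at most 3) — so at least 4 members are needed, and 4 is optimal.

4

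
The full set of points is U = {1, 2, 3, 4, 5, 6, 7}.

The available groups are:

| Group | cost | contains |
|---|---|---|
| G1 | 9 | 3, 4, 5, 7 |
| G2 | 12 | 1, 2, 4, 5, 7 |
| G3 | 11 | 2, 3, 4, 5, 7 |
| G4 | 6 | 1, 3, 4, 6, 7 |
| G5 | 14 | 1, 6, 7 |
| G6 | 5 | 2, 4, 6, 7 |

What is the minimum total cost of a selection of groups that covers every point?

17

G3, G4 together cover every point (G3 ∪ G4 = {1, 2, 3, 4, 5, 6, 7}); total cost 11 + 6 = 17.
The greedy pick G4, G6, G1 costs 20; no covering selection beats 17.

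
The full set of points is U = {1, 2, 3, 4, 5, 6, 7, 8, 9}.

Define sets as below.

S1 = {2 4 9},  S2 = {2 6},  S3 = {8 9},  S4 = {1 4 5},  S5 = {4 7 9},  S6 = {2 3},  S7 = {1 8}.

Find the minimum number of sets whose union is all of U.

S2 and S4 and S5 and S6 and S7 together: S2 ∪ S4 ∪ S5 ∪ S6 ∪ S7 = {1, 2, 3, 4, 5, 6, 7, 8, 9} — every point is covered.
No 4 of the 7 sets cover everything (all 35 combinations miss at least one point), so 5 is optimal.

5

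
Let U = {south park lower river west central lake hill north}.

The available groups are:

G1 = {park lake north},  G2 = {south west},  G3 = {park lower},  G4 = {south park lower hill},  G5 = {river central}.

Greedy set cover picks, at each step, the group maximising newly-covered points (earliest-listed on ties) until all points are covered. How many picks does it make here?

4

Greedy: pick G4 (covers 4 new) → pick G1 (covers 2 new) → pick G5 (covers 2 new) → pick G2 (covers 1 new). Total picks: 4.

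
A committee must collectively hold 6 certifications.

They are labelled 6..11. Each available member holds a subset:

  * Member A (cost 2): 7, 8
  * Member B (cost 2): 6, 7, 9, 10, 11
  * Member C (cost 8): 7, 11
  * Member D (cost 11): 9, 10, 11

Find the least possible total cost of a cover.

4

A, B together cover every certification (A ∪ B = {6, 7, 8, 9, 10, 11}); total cost 2 + 2 = 4.
No covering selection has total cost below 4.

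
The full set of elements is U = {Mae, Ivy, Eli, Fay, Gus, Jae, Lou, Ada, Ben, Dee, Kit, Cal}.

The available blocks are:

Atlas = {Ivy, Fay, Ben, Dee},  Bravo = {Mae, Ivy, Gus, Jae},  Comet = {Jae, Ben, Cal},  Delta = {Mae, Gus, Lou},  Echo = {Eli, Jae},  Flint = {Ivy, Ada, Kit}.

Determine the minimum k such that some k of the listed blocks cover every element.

5

Take {Atlas, Comet, Delta, Echo, Flint}. Their union is {Mae, Ivy, Eli, Fay, Gus, Jae, Lou, Ada, Ben, Dee, Kit, Cal}, which is all 12 elements.
No 4 of the 6 blocks cover everything (all 15 combinations miss at least one element), so 5 is optimal.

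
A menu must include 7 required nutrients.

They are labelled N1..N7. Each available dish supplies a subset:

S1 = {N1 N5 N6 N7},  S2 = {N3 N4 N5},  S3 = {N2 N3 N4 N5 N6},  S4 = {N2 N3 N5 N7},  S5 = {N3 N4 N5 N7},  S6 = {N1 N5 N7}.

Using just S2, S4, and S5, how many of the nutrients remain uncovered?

2

Union of S2, S4, S5 = {N2, N3, N4, N5, N7}.
Not covered: N1, N6 — 2 nutrients.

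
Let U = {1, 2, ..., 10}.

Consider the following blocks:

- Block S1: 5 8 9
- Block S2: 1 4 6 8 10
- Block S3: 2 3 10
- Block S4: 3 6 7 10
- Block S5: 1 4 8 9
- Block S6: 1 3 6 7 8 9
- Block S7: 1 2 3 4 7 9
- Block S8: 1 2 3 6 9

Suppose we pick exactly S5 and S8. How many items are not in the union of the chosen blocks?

Union of S5, S8 = {1, 2, 3, 4, 6, 8, 9}.
Not covered: 5, 7, 10 — 3 items.

3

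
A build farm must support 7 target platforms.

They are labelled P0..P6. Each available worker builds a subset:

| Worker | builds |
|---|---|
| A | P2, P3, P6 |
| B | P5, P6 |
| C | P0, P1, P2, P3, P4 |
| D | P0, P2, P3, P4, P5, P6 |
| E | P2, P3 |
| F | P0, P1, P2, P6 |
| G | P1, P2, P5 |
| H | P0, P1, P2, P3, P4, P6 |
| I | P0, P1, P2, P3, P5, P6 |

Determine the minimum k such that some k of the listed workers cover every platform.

Take {B, C}. Their union is {P0, P1, P2, P3, P4, P5, P6}, which is all 7 platforms.
No single worker has all 7 platforms (the largest, D, has 6), so 2 is optimal.

2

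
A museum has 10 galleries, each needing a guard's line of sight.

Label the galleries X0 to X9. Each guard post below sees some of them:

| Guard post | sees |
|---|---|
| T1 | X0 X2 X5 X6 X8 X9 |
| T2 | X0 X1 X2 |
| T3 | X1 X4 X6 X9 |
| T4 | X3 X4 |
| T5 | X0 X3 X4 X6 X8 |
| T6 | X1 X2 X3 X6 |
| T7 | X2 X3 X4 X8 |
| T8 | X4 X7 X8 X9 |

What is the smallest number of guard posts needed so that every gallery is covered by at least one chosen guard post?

Take {T1, T6, T8}. Their union is {X0, X1, X2, X3, X4, X5, X6, X7, X8, X9}, which is all 10 galleries.
Only T1 contains X5, so T1 is forced; the remaining 4 galleries need at least 2 more guard posts (each remaining guard post adds at most 2) — so at least 3 guard posts are needed, and 3 is optimal.

3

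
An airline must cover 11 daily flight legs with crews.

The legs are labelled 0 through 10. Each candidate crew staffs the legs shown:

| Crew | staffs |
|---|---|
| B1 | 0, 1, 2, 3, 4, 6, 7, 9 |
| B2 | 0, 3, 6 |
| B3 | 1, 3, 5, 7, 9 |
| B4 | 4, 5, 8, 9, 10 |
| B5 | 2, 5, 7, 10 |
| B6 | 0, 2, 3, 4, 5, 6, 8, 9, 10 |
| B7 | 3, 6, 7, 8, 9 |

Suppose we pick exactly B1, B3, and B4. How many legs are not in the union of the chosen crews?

0

Union of B1, B3, B4 = {0, 1, 2, 3, 4, 5, 6, 7, 8, 9, 10} — that's every leg, so 0 are uncovered.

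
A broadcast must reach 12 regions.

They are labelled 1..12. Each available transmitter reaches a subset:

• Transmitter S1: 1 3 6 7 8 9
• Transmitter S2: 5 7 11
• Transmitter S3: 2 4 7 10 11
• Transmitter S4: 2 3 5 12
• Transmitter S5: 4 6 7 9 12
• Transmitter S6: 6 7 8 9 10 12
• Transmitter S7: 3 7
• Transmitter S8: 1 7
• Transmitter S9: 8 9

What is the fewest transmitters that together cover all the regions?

3

S1 and S3 and S4 together: S1 ∪ S3 ∪ S4 = {1, 2, 3, 4, 5, 6, 7, 8, 9, 10, 11, 12} — every region is covered.
No 2 of the 9 transmitters cover everything (all 36 combinations miss at least one region), so 3 is optimal.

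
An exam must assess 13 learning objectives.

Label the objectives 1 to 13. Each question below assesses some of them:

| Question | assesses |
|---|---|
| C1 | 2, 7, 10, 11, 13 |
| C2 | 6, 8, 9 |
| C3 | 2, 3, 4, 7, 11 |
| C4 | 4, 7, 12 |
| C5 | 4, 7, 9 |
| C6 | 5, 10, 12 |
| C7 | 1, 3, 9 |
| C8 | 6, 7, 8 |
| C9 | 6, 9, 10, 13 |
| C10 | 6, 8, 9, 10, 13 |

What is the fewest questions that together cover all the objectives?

C3 and C6 and C7 and C10 together: C3 ∪ C6 ∪ C7 ∪ C10 = {1, 2, 3, 4, 5, 6, 7, 8, 9, 10, 11, 12, 13} — every objective is covered.
No 3 of the 10 questions cover everything (all 120 combinations miss at least one objective), so 4 is optimal.

4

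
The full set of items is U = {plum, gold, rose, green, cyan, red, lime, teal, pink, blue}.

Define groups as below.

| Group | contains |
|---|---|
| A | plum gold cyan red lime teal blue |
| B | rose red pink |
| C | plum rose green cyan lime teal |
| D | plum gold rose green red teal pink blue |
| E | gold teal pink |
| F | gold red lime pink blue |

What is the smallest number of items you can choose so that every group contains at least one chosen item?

2

Take H = {plum, pink}. Each listed group contains at least one of these, so H is a hitting set of size 2.
No single item lies in every group, so at least 2 are needed and 2 is optimal.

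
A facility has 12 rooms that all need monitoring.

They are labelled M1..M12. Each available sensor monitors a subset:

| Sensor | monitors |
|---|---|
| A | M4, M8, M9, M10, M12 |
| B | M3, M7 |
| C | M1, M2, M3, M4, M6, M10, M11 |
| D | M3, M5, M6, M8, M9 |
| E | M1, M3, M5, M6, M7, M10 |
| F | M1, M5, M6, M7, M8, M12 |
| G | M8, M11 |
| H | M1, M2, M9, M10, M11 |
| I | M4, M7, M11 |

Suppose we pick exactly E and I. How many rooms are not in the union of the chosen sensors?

4

Union of E, I = {M1, M3, M4, M5, M6, M7, M10, M11}.
Not covered: M2, M8, M9, M12 — 4 rooms.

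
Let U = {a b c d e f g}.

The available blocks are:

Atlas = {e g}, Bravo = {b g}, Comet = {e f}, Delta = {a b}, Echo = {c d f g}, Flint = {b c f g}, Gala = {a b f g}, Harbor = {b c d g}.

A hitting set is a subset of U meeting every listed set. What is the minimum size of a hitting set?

3

H = {b, e, g} meets every block (each contains at least one member of H), and |H| = 3.
No choice of 2 elements meets every block, so 3 is the minimum.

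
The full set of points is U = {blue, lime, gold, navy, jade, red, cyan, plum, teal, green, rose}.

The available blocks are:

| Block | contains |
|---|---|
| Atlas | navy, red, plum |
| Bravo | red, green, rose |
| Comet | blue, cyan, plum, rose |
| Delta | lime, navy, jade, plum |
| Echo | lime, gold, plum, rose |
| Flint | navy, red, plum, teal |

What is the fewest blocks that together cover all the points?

5

Bravo, Comet, Delta, Echo, and Flint cover everything between them: the union {blue, lime, gold, navy, jade, red, cyan, plum, teal, green, rose} is all of U.
No 4 of the 6 blocks cover everything (all 15 combinations miss at least one point), so 5 is optimal.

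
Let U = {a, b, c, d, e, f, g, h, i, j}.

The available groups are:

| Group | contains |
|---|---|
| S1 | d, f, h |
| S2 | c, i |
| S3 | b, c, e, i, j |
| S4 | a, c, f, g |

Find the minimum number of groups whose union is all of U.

3

Take {S1, S3, S4}. Their union is {a, b, c, d, e, f, g, h, i, j}, which is all 10 items.
Only S4 contains a, so S4 is forced; the remaining 6 items need at least 2 more groups (each remaining group adds at most 4) — so at least 3 groups are needed, and 3 is optimal.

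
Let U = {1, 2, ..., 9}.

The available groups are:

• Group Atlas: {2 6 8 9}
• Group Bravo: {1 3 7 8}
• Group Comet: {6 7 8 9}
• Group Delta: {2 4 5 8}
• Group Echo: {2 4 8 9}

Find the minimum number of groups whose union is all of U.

3

Atlas and Bravo and Delta together: Atlas ∪ Bravo ∪ Delta = {1, 2, 3, 4, 5, 6, 7, 8, 9} — every element is covered.
Each group has at most 4 elements, and 2·4 = 8 < 9 — so at least 3 groups are needed, and 3 is optimal.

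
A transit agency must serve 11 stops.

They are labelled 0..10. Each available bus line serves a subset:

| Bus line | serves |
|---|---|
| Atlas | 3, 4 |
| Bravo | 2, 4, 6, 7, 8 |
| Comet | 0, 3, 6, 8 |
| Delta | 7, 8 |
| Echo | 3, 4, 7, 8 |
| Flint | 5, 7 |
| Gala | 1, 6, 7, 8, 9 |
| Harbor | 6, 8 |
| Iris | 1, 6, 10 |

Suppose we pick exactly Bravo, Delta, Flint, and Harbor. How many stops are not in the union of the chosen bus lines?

Union of Bravo, Delta, Flint, Harbor = {2, 4, 5, 6, 7, 8}.
Not covered: 0, 1, 3, 9, 10 — 5 stops.

5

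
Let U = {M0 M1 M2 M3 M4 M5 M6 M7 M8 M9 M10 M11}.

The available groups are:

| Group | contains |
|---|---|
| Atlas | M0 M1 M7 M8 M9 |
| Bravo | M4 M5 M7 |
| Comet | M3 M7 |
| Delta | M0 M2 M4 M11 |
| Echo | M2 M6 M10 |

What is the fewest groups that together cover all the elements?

Atlas and Bravo and Comet and Delta and Echo together: Atlas ∪ Bravo ∪ Comet ∪ Delta ∪ Echo = {M0, M1, M2, M3, M4, M5, M6, M7, M8, M9, M10, M11} — every element is covered.
No 4 of the 5 groups cover everything (all 5 combinations miss at least one element), so 5 is optimal.

5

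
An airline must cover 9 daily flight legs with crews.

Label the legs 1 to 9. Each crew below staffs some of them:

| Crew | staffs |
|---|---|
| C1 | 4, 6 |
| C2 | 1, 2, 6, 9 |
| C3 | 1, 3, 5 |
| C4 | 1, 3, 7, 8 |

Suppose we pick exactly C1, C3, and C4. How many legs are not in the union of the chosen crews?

2

Union of C1, C3, C4 = {1, 3, 4, 5, 6, 7, 8}.
Not covered: 2, 9 — 2 legs.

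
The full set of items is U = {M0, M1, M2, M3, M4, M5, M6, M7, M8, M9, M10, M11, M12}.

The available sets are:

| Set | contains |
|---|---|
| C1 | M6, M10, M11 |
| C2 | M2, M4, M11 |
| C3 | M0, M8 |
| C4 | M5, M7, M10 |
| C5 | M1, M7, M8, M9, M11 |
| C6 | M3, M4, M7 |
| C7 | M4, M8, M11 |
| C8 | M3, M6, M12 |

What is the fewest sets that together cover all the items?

5

C2 and C3 and C4 and C5 and C8 together: C2 ∪ C3 ∪ C4 ∪ C5 ∪ C8 = {M0, M1, M2, M3, M4, M5, M6, M7, M8, M9, M10, M11, M12} — every item is covered.
No 4 of the 8 sets cover everything (all 70 combinations miss at least one item), so 5 is optimal.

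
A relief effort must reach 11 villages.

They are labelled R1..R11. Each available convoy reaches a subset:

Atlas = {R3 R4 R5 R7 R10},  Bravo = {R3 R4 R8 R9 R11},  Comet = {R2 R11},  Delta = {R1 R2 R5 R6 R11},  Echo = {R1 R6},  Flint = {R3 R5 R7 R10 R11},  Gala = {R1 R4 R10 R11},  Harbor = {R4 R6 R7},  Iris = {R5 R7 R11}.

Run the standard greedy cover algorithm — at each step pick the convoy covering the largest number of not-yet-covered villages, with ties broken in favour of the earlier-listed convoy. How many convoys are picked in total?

3

Greedy: pick Atlas (covers 5 new) → pick Delta (covers 4 new) → pick Bravo (covers 2 new). Total picks: 3.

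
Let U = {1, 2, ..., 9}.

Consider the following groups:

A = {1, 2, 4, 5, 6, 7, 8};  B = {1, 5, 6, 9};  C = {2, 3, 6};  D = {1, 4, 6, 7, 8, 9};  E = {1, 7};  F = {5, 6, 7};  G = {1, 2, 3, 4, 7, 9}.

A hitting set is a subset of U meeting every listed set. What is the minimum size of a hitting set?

Take H = {6, 7}. Each listed group contains at least one of these, so H is a hitting set of size 2.
The groups C, E are pairwise disjoint, so any hitting set needs a separate item for each — at least 2. Hence 2 is optimal.

2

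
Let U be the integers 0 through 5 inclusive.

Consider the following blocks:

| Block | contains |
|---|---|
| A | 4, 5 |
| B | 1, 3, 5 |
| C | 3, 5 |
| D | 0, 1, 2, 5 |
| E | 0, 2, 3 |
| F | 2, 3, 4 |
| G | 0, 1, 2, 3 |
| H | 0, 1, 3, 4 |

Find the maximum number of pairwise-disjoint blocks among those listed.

A, E are pairwise disjoint (A={4,5}; E={0,2,3}).
Every remaining block overlaps one of these, and no 3 of the listed blocks are pairwise disjoint, so 2 is the maximum.

2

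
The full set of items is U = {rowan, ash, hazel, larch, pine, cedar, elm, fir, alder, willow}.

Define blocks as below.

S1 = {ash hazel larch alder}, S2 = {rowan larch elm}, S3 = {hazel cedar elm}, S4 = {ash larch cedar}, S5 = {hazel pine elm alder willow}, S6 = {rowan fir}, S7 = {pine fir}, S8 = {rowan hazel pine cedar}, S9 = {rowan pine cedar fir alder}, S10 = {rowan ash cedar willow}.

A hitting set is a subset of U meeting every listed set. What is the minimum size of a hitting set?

4

Take H = {larch, cedar, fir, willow}. Each listed block contains at least one of these, so H is a hitting set of size 4.
No choice of 3 items meets every block, so 4 is the minimum.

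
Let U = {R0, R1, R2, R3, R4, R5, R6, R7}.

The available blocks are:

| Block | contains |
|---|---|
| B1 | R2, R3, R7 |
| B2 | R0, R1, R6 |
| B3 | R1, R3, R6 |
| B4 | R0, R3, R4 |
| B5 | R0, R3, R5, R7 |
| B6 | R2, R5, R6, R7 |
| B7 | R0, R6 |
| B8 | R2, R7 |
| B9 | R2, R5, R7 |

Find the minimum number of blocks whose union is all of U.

Take {B3, B4, B9}. Their union is {R0, R1, R2, R3, R4, R5, R6, R7}, which is all 8 items.
Only B4 contains R4, so B4 is forced; the remaining 5 items need at least 2 more blocks (each remaining block adds at most 4) — so at least 3 blocks are needed, and 3 is optimal.

3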